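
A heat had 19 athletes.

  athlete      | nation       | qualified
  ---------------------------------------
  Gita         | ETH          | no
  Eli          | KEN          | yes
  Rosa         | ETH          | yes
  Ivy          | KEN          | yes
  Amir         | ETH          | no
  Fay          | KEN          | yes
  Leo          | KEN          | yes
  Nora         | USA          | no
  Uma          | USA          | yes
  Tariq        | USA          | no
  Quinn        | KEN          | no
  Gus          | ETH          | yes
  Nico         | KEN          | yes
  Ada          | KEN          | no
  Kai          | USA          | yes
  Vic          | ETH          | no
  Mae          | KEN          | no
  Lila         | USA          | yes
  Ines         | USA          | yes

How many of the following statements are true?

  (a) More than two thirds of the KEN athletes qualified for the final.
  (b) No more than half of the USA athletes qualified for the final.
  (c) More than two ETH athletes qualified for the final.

0

(a) KEN: |A| = 8, |A ∩ B| = 5; needs |A ∩ B| / |A| > 2/3 — false.
(b) USA: |A| = 6, |A ∩ B| = 4; needs |A ∩ B| ≤ |A ∖ B| — false.
(c) ETH: |A| = 5, |A ∩ B| = 2; needs |A ∩ B| > 2 — false.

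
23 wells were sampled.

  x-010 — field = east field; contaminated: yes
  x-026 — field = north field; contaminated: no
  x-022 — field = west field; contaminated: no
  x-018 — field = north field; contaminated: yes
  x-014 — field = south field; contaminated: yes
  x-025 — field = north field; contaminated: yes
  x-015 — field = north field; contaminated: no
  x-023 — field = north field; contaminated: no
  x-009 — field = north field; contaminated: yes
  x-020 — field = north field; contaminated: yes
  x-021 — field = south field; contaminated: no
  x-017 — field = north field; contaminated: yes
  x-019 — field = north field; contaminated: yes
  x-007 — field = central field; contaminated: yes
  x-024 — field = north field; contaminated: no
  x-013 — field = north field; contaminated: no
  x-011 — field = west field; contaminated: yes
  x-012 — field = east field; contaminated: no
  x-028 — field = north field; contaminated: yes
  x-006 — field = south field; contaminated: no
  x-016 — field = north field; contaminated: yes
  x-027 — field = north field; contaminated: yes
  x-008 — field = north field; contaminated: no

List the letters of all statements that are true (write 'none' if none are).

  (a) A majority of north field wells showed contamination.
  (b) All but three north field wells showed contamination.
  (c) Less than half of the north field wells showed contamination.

(a)

|A| = 15, |A ∩ B| = 9, |A ∖ B| = 6.
(a) |A ∩ B| > |A ∖ B|: holds.
(b) |A ∖ B| = 3: fails.
(c) |A ∩ B| < |A ∖ B|: fails.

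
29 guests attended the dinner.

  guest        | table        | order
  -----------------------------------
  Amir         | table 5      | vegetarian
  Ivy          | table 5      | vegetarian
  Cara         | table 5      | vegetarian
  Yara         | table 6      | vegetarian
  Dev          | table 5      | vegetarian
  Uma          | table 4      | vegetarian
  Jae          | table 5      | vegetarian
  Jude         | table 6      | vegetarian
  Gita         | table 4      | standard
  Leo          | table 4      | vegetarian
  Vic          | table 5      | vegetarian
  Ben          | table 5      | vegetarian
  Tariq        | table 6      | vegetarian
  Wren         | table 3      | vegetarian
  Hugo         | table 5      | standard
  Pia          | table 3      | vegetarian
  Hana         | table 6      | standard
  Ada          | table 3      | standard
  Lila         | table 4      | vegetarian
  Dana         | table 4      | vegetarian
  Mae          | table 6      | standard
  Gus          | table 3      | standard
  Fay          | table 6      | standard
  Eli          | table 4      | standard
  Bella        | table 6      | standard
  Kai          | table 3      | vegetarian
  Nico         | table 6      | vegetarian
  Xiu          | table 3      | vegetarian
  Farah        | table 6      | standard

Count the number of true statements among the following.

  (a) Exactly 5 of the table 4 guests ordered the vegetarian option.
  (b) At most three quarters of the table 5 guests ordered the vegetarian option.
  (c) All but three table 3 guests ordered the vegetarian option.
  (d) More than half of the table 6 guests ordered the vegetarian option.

0

(a) table 4: |A| = 6, |A ∩ B| = 4; needs |A ∩ B| = 5 — false.
(b) table 5: |A| = 8, |A ∩ B| = 7; needs |A ∩ B| / |A| ≤ 3/4 — false.
(c) table 3: |A| = 6, |A ∩ B| = 4; needs |A ∖ B| = 3 — false.
(d) table 6: |A| = 9, |A ∩ B| = 4; needs |A ∩ B| > |A ∖ B| — false.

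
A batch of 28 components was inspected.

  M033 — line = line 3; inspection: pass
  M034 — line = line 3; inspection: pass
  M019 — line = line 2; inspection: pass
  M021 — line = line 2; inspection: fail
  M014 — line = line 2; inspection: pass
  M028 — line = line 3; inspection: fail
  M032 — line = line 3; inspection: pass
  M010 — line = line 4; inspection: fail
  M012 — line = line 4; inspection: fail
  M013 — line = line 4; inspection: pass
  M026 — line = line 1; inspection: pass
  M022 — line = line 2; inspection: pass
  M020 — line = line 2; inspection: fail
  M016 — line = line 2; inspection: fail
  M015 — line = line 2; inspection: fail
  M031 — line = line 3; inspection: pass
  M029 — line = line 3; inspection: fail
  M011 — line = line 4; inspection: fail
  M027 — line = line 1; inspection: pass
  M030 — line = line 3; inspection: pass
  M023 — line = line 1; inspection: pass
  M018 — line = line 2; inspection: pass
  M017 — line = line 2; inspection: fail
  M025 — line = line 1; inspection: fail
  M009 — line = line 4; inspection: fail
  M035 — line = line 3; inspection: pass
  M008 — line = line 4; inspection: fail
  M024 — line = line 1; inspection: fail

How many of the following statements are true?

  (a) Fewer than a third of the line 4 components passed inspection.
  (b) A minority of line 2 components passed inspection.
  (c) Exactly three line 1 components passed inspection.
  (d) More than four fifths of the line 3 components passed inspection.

(a) line 4: |A| = 6, |A ∩ B| = 1; needs |A ∩ B| / |A| < 1/3 — true.
(b) line 2: |A| = 9, |A ∩ B| = 4; needs |A ∩ B| < |A ∖ B| — true.
(c) line 1: |A| = 5, |A ∩ B| = 3; needs |A ∩ B| = 3 — true.
(d) line 3: |A| = 8, |A ∩ B| = 6; needs |A ∩ B| / |A| > 4/5 — false.

3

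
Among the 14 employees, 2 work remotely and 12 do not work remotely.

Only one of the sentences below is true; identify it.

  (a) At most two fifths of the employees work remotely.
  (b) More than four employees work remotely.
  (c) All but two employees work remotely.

(a)

|A| = 14, |A ∩ B| = 2, |A ∖ B| = 12.
(a) requires |A ∩ B| / |A| ≤ 2/5: true.
(b) requires |A ∩ B| > 4: false.
(c) requires |A ∖ B| = 2: false.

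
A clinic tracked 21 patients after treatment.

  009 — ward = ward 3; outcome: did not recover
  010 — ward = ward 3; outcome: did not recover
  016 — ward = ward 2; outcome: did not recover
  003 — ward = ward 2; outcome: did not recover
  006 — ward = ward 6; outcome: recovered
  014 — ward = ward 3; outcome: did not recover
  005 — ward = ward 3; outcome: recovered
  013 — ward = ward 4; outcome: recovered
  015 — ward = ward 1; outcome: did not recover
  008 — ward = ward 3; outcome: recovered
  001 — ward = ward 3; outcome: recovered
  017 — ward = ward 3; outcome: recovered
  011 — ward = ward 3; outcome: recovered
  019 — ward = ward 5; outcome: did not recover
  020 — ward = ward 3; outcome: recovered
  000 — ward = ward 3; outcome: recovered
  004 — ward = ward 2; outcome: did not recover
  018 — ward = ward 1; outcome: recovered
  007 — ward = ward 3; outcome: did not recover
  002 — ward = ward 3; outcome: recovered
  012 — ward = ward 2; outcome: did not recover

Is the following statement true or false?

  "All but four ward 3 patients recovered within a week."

True

The determiner here denotes the relation: |A ∖ B| = 4.
A (the restrictor) = {009, 010, 014, 005, 008, 001, 017, 011, 020, 000, 007, 002}, |A| = 12.
A ∖ B = {009, 010, 014, 007}, so |A ∖ B| = 4.
|A ∖ B| = 4, so the statement is true.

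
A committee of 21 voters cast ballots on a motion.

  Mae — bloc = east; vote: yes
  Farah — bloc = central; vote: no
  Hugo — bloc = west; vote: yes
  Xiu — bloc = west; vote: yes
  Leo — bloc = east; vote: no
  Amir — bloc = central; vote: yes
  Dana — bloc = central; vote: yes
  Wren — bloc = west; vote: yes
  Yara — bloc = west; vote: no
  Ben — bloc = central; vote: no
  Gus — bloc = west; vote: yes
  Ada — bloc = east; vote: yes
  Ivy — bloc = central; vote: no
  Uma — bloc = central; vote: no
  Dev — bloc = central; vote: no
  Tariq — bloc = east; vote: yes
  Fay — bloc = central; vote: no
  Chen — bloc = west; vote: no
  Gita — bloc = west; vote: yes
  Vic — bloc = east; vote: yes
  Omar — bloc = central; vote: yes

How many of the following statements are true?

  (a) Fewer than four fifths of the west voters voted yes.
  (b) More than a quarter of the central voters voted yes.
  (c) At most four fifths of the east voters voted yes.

3

(a) west: |A| = 7, |A ∩ B| = 5; needs |A ∩ B| / |A| < 4/5 — true.
(b) central: |A| = 9, |A ∩ B| = 3; needs |A ∩ B| / |A| > 1/4 — true.
(c) east: |A| = 5, |A ∩ B| = 4; needs |A ∩ B| / |A| ≤ 4/5 — true.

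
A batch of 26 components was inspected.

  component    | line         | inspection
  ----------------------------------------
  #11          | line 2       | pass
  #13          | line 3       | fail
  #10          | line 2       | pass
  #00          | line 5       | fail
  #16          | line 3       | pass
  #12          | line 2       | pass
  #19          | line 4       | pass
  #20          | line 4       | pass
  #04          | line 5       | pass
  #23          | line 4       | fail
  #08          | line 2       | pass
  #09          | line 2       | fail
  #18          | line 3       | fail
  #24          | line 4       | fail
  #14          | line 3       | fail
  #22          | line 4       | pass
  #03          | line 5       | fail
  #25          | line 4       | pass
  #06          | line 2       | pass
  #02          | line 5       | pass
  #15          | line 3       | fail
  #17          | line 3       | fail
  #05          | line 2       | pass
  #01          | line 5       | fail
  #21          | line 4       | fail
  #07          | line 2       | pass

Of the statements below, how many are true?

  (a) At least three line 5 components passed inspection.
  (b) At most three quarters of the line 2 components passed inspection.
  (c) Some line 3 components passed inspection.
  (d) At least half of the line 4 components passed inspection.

(a) line 5: |A| = 5, |A ∩ B| = 2; needs |A ∩ B| ≥ 3 — false.
(b) line 2: |A| = 8, |A ∩ B| = 7; needs |A ∩ B| / |A| ≤ 3/4 — false.
(c) line 3: |A| = 6, |A ∩ B| = 1; needs A ∩ B ≠ ∅ (|A ∩ B| ≥ 1) — true.
(d) line 4: |A| = 7, |A ∩ B| = 4; needs |A ∩ B| ≥ |A ∖ B| — true.

2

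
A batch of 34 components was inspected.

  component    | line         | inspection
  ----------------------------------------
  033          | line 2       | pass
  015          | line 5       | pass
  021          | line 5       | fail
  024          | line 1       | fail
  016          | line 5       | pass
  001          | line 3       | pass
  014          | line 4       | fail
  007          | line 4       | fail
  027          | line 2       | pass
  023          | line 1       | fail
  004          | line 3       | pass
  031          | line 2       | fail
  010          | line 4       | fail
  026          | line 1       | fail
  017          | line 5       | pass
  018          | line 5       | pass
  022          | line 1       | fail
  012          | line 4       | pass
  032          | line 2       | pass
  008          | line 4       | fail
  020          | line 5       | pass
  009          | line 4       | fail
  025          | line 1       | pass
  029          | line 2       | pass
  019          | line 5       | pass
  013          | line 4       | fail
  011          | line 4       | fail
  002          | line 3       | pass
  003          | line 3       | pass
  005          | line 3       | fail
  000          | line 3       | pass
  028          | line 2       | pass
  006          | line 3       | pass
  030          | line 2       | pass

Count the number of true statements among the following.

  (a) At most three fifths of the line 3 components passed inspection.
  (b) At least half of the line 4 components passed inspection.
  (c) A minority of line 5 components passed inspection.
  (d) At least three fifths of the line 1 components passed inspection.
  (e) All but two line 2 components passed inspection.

(a) line 3: |A| = 7, |A ∩ B| = 6; needs |A ∩ B| / |A| ≤ 3/5 — false.
(b) line 4: |A| = 8, |A ∩ B| = 1; needs |A ∩ B| ≥ |A ∖ B| — false.
(c) line 5: |A| = 7, |A ∩ B| = 6; needs |A ∩ B| < |A ∖ B| — false.
(d) line 1: |A| = 5, |A ∩ B| = 1; needs |A ∩ B| / |A| ≥ 3/5 — false.
(e) line 2: |A| = 7, |A ∩ B| = 6; needs |A ∖ B| = 2 — false.

0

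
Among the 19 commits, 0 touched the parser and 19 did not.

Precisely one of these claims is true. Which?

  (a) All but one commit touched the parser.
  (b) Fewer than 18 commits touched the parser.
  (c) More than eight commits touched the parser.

(b)

|A| = 19, |A ∩ B| = 0, |A ∖ B| = 19.
(a) requires |A ∖ B| = 1: false.
(b) requires |A ∩ B| < 18: true.
(c) requires |A ∩ B| > 8: false.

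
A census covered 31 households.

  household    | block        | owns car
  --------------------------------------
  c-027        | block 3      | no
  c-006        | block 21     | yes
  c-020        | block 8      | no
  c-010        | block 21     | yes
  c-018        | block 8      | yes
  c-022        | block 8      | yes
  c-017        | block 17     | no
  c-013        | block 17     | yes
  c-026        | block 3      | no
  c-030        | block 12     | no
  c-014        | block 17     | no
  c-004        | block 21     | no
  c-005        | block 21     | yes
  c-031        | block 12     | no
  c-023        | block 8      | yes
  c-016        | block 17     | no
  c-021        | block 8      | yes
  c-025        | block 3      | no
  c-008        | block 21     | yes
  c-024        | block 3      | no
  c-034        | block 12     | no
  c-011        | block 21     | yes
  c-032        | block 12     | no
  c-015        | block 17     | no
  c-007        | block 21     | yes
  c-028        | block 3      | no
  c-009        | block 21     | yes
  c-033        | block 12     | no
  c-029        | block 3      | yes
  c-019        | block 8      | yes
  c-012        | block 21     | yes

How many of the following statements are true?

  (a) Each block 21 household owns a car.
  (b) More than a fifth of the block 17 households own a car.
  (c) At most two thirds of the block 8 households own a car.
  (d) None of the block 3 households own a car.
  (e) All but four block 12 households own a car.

(a) block 21: |A| = 9, |A ∩ B| = 8; needs A ⊆ B, i.e. every element of A is in B (|A ∖ B| = 0) — false.
(b) block 17: |A| = 5, |A ∩ B| = 1; needs |A ∩ B| / |A| > 1/5 — false.
(c) block 8: |A| = 6, |A ∩ B| = 5; needs |A ∩ B| / |A| ≤ 2/3 — false.
(d) block 3: |A| = 6, |A ∩ B| = 1; needs A ∩ B = ∅ (|A ∩ B| = 0) — false.
(e) block 12: |A| = 5, |A ∩ B| = 0; needs |A ∖ B| = 4 — false.

0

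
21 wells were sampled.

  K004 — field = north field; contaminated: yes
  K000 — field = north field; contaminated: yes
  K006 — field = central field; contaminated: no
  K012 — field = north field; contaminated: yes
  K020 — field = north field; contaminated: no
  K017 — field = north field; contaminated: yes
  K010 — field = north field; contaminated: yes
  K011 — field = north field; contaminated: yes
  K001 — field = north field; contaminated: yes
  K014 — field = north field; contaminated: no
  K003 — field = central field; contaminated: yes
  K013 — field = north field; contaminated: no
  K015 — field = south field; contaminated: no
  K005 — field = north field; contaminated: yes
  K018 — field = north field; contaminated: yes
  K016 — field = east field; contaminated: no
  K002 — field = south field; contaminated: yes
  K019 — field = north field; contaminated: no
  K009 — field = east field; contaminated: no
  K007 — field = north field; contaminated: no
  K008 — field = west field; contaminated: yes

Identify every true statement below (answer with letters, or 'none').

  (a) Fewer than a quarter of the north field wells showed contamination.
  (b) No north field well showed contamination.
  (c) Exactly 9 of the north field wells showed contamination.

|A| = 14, |A ∩ B| = 9, |A ∖ B| = 5.
(a) |A ∩ B| / |A| < 1/4: fails.
(b) A ∩ B = ∅ (|A ∩ B| = 0): fails.
(c) |A ∩ B| = 9: holds.

(c)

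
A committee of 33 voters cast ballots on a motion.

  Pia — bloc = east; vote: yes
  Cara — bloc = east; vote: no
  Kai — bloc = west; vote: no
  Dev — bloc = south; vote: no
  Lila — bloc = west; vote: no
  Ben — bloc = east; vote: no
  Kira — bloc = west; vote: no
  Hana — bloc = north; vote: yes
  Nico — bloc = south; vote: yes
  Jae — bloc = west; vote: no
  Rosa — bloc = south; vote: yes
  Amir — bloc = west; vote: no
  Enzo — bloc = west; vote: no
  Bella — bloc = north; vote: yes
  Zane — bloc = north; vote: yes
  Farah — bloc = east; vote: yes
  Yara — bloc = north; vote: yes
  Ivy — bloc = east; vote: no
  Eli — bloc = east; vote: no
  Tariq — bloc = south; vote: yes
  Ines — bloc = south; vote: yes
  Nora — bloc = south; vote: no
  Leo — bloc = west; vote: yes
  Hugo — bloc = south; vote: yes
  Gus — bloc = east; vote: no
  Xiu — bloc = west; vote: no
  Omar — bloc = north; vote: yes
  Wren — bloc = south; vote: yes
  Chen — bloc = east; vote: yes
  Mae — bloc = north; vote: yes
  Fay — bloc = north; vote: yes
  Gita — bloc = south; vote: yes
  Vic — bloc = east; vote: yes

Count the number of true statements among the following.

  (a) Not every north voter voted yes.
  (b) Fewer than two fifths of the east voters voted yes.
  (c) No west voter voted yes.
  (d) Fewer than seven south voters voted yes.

0

(a) north: |A| = 7, |A ∩ B| = 7; needs A ⊄ B (|A ∖ B| ≥ 1) — false.
(b) east: |A| = 9, |A ∩ B| = 4; needs |A ∩ B| / |A| < 2/5 — false.
(c) west: |A| = 8, |A ∩ B| = 1; needs A ∩ B = ∅ (|A ∩ B| = 0) — false.
(d) south: |A| = 9, |A ∩ B| = 7; needs |A ∩ B| < 7 — false.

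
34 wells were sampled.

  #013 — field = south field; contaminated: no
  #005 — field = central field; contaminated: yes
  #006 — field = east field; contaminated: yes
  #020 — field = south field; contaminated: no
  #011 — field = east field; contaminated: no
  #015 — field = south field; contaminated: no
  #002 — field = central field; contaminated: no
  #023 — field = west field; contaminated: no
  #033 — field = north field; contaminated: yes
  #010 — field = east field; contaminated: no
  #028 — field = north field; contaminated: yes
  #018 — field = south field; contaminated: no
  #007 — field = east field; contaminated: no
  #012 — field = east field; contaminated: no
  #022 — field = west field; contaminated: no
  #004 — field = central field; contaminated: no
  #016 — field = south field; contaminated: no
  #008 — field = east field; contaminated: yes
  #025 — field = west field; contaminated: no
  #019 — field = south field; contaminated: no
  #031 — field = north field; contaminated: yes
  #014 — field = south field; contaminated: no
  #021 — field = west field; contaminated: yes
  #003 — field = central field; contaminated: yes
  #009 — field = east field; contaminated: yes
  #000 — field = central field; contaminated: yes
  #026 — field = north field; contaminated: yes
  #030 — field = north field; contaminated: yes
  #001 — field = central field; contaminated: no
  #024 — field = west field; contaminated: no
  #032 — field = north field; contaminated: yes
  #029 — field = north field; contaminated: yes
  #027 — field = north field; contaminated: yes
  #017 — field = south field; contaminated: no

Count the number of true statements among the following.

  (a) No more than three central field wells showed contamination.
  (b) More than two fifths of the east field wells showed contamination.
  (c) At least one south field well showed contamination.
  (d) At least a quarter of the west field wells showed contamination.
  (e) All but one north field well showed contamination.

2

(a) central field: |A| = 6, |A ∩ B| = 3; needs |A ∩ B| ≤ 3 — true.
(b) east field: |A| = 7, |A ∩ B| = 3; needs |A ∩ B| / |A| > 2/5 — true.
(c) south field: |A| = 8, |A ∩ B| = 0; needs A ∩ B ≠ ∅ (|A ∩ B| ≥ 1) — false.
(d) west field: |A| = 5, |A ∩ B| = 1; needs |A ∩ B| / |A| ≥ 1/4 — false.
(e) north field: |A| = 8, |A ∩ B| = 8; needs |A ∖ B| = 1 — false.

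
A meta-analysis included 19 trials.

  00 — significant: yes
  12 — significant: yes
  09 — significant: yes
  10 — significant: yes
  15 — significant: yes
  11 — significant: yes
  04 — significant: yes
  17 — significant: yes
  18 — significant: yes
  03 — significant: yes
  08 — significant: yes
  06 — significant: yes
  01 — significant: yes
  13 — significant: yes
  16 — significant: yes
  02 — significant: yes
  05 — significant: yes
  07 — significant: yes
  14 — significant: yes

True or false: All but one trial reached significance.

The determiner here denotes the relation: |A ∖ B| = 1.
|A| = 19, |A ∩ B| = 19, |A ∖ B| = 0.
|A ∖ B| = 0, so the statement is false.

False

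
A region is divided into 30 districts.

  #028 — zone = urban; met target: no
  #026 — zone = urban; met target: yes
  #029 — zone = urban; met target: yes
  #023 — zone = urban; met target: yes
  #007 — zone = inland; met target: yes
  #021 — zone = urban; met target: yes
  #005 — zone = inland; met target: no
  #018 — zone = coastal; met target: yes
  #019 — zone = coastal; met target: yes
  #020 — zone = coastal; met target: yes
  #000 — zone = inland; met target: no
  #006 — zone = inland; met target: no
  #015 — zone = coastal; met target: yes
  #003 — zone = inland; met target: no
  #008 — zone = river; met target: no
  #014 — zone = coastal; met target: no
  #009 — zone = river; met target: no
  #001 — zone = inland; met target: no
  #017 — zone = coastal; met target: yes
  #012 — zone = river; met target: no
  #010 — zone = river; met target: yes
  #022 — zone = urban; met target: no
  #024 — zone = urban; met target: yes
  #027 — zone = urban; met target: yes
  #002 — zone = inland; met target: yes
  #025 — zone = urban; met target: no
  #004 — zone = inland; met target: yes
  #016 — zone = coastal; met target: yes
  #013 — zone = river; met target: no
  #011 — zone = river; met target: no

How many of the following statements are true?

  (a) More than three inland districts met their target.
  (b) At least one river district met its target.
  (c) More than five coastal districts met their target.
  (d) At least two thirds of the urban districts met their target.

(a) inland: |A| = 8, |A ∩ B| = 3; needs |A ∩ B| > 3 — false.
(b) river: |A| = 6, |A ∩ B| = 1; needs A ∩ B ≠ ∅ (|A ∩ B| ≥ 1) — true.
(c) coastal: |A| = 7, |A ∩ B| = 6; needs |A ∩ B| > 5 — true.
(d) urban: |A| = 9, |A ∩ B| = 6; needs |A ∩ B| / |A| ≥ 2/3 — true.

3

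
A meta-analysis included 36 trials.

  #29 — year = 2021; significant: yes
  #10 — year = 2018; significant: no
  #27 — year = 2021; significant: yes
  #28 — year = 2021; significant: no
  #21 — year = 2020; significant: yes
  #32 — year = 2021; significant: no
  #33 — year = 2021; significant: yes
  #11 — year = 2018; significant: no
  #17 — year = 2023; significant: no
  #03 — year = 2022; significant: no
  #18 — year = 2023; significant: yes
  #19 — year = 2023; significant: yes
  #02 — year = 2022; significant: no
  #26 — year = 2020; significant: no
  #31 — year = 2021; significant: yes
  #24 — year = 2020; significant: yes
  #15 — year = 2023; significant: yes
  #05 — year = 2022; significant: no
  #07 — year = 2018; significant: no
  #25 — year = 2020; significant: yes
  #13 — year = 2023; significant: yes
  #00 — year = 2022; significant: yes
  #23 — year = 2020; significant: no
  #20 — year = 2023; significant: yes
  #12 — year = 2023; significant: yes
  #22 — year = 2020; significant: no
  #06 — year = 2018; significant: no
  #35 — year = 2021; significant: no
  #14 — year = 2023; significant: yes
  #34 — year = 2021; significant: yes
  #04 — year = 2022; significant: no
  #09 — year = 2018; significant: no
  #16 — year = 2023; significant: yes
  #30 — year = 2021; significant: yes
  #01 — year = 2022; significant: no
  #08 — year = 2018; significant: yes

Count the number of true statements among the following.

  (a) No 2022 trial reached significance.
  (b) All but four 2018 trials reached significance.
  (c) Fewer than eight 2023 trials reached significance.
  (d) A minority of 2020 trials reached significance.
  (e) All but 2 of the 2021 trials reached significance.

(a) 2022: |A| = 6, |A ∩ B| = 1; needs A ∩ B = ∅ (|A ∩ B| = 0) — false.
(b) 2018: |A| = 6, |A ∩ B| = 1; needs |A ∖ B| = 4 — false.
(c) 2023: |A| = 9, |A ∩ B| = 8; needs |A ∩ B| < 8 — false.
(d) 2020: |A| = 6, |A ∩ B| = 3; needs |A ∩ B| < |A ∖ B| — false.
(e) 2021: |A| = 9, |A ∩ B| = 6; needs |A ∖ B| = 2 — false.

0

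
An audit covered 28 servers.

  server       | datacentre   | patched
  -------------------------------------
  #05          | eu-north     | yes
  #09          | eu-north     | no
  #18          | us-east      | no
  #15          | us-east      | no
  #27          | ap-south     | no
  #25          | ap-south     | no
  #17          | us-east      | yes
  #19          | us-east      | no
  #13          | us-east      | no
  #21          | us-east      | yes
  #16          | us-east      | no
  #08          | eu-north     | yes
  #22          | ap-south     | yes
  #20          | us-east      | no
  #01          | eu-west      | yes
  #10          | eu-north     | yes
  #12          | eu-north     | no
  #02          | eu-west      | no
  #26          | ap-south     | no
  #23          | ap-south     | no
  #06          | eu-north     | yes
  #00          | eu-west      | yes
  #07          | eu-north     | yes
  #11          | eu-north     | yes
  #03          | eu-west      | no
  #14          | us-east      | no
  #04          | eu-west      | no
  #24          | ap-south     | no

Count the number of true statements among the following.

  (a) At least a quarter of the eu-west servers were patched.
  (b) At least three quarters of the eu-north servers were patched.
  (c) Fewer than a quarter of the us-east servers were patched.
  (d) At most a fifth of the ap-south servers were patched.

4

(a) eu-west: |A| = 5, |A ∩ B| = 2; needs |A ∩ B| / |A| ≥ 1/4 — true.
(b) eu-north: |A| = 8, |A ∩ B| = 6; needs |A ∩ B| / |A| ≥ 3/4 — true.
(c) us-east: |A| = 9, |A ∩ B| = 2; needs |A ∩ B| / |A| < 1/4 — true.
(d) ap-south: |A| = 6, |A ∩ B| = 1; needs |A ∩ B| / |A| ≤ 1/5 — true.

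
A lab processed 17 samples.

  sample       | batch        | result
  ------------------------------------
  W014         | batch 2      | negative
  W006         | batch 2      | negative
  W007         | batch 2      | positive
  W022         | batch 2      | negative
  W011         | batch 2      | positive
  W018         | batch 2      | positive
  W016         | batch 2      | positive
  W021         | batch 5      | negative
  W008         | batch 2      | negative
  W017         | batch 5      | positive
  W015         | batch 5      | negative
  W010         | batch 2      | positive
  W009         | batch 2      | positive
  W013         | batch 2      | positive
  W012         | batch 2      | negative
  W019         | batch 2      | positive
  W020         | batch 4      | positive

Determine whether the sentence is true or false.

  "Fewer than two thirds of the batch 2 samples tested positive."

'Fewer than two thirds of the batch 2 samples tested positive' holds iff |A ∩ B| / |A| < 2/3.
A (the restrictor) = {W014, W006, W007, W022, W011, W018, W016, W008, W010, W009, W013, W012, W019}, |A| = 13.
A ∩ B = {W007, W011, W018, W016, W010, W009, W013, W019}, so |A ∩ B| = 8.
A ∖ B = {W014, W006, W022, W008, W012}, so |A ∖ B| = 5.
|A ∩ B|/|A| = 8/13, so the statement is true.

True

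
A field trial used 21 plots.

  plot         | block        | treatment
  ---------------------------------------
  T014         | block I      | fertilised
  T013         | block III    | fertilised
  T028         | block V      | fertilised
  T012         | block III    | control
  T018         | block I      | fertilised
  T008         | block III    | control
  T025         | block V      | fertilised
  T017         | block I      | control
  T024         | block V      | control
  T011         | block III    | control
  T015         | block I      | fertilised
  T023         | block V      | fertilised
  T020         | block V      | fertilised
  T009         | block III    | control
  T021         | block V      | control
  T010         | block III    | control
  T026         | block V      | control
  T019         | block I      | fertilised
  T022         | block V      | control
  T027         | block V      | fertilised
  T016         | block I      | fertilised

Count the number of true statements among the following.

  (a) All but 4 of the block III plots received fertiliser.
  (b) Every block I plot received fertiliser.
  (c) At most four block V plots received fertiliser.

0

(a) block III: |A| = 6, |A ∩ B| = 1; needs |A ∖ B| = 4 — false.
(b) block I: |A| = 6, |A ∩ B| = 5; needs A ⊆ B, i.e. every element of A is in B (|A ∖ B| = 0) — false.
(c) block V: |A| = 9, |A ∩ B| = 5; needs |A ∩ B| ≤ 4 — false.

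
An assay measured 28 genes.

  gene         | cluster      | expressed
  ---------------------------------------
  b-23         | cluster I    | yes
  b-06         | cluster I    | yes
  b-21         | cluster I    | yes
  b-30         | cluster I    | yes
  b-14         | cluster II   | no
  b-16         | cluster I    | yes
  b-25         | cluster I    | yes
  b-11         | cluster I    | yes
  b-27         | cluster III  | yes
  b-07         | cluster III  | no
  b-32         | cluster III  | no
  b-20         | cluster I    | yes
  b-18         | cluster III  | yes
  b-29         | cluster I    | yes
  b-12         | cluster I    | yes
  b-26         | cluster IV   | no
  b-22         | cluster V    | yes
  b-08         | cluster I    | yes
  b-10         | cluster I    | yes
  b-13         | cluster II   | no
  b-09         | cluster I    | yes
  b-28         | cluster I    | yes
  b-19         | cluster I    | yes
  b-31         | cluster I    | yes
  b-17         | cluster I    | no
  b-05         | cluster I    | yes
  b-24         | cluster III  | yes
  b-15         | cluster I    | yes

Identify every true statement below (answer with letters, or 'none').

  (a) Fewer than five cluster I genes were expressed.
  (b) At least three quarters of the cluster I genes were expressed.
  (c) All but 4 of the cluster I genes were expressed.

|A| = 19, |A ∩ B| = 18, |A ∖ B| = 1.
(a) |A ∩ B| < 5: fails.
(b) |A ∩ B| / |A| ≥ 3/4: holds.
(c) |A ∖ B| = 4: fails.

(b)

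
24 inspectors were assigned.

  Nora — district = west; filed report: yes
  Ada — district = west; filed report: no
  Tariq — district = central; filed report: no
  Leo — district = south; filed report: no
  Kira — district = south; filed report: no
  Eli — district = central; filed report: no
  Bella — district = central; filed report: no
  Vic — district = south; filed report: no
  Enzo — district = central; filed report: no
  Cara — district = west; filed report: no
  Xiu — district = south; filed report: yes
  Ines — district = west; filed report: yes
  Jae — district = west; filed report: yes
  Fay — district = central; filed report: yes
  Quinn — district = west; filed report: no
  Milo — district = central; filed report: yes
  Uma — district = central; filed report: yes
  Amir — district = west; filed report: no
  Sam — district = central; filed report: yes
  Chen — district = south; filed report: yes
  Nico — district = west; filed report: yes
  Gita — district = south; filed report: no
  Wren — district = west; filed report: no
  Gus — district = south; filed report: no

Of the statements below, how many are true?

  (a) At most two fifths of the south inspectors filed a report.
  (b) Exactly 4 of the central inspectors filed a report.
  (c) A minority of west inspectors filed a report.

3

(a) south: |A| = 7, |A ∩ B| = 2; needs |A ∩ B| / |A| ≤ 2/5 — true.
(b) central: |A| = 8, |A ∩ B| = 4; needs |A ∩ B| = 4 — true.
(c) west: |A| = 9, |A ∩ B| = 4; needs |A ∩ B| < |A ∖ B| — true.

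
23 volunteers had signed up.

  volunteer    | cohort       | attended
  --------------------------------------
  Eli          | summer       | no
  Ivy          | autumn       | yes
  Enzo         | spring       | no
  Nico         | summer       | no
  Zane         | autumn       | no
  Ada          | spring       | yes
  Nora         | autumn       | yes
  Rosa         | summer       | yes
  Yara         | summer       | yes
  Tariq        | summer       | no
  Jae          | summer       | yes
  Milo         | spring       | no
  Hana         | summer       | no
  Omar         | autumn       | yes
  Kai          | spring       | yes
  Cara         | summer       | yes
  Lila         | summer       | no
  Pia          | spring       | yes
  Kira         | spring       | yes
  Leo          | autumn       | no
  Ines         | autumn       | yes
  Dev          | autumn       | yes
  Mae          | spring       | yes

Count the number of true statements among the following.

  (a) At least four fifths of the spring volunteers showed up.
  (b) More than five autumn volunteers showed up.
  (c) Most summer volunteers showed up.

(a) spring: |A| = 7, |A ∩ B| = 5; needs |A ∩ B| / |A| ≥ 4/5 — false.
(b) autumn: |A| = 7, |A ∩ B| = 5; needs |A ∩ B| > 5 — false.
(c) summer: |A| = 9, |A ∩ B| = 4; needs |A ∩ B| > |A ∖ B| — false.

0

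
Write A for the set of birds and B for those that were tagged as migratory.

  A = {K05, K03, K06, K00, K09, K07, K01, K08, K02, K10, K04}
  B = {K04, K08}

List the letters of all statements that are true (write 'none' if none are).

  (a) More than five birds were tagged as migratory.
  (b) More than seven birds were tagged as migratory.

|A| = 11, |A ∩ B| = 2, |A ∖ B| = 9.
(a) |A ∩ B| > 5: fails.
(b) |A ∩ B| > 7: fails.

none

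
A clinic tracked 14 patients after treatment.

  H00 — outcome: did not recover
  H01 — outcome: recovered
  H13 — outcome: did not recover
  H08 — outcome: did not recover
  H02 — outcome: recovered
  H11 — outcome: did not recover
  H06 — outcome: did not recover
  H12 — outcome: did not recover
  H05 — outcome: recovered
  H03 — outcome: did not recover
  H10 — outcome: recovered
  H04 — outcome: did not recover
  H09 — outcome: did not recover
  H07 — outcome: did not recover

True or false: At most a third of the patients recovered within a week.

True

The determiner here denotes the relation: |A ∩ B| / |A| ≤ 1/3.
A (the restrictor) = {H00, H01, H13, H08, H02, H11, H06, H12, H05, H03, H10, H04, H09, H07}, |A| = 14.
A ∩ B = {H01, H02, H05, H10}, so |A ∩ B| = 4.
A ∖ B = {H00, H13, H08, H11, H06, H12, H03, H04, H09, H07}, so |A ∖ B| = 10.
|A ∩ B|/|A| = 4/14, so the statement is true.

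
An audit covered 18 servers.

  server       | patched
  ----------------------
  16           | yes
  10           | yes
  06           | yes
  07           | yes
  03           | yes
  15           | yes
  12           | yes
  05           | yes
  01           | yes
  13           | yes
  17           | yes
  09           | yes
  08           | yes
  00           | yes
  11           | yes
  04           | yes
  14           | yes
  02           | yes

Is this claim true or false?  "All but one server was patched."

The determiner here denotes the relation: |A ∖ B| = 1.
|A| = 18, |A ∩ B| = 18, |A ∖ B| = 0.
|A ∖ B| = 0, so the statement is false.

False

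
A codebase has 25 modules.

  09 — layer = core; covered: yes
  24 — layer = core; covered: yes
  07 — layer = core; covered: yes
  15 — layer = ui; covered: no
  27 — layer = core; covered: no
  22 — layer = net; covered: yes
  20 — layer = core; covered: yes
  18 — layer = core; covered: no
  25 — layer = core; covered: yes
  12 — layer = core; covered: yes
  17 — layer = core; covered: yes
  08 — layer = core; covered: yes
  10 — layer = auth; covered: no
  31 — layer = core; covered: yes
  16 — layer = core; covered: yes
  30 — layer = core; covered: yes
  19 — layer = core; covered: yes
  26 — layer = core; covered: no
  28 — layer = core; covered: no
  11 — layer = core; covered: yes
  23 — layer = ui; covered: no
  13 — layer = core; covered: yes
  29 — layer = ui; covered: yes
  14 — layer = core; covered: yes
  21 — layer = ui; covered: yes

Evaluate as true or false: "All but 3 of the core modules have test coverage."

False

'All but 3 of the core modules have test coverage' holds iff |A ∖ B| = 3.
|A| = 19, |A ∩ B| = 15, |A ∖ B| = 4.
|A ∖ B| = 4, so the statement is false.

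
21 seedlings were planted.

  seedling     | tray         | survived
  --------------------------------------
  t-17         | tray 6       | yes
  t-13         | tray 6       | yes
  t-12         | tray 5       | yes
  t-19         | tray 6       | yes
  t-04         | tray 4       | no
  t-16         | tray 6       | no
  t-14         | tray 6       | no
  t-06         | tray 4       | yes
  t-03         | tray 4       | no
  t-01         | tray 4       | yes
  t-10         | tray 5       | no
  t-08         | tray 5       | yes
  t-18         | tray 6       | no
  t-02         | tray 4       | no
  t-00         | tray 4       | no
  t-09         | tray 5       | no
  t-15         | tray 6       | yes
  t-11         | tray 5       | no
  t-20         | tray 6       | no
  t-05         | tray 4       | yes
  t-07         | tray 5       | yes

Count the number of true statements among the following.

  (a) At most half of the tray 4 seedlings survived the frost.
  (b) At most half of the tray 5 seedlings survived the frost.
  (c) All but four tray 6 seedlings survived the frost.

(a) tray 4: |A| = 7, |A ∩ B| = 3; needs |A ∩ B| ≤ |A ∖ B| — true.
(b) tray 5: |A| = 6, |A ∩ B| = 3; needs |A ∩ B| ≤ |A ∖ B| — true.
(c) tray 6: |A| = 8, |A ∩ B| = 4; needs |A ∖ B| = 4 — true.

3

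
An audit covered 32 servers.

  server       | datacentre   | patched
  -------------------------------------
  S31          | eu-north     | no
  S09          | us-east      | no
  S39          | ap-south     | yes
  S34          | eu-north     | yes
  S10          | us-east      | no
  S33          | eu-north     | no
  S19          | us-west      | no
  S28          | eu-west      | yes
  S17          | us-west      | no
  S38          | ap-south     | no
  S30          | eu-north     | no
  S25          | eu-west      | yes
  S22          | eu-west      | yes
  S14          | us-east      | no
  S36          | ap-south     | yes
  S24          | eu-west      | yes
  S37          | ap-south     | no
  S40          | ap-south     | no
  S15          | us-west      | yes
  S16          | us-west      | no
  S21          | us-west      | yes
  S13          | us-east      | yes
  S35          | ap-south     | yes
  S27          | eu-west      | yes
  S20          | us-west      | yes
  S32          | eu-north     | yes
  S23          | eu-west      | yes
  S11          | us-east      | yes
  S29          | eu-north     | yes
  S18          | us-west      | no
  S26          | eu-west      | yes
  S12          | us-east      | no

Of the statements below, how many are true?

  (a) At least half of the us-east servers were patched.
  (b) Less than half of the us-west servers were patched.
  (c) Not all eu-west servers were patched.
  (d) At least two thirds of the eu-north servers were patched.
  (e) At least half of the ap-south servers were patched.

(a) us-east: |A| = 6, |A ∩ B| = 2; needs |A ∩ B| ≥ |A ∖ B| — false.
(b) us-west: |A| = 7, |A ∩ B| = 3; needs |A ∩ B| < |A ∖ B| — true.
(c) eu-west: |A| = 7, |A ∩ B| = 7; needs A ⊄ B (|A ∖ B| ≥ 1) — false.
(d) eu-north: |A| = 6, |A ∩ B| = 3; needs |A ∩ B| / |A| ≥ 2/3 — false.
(e) ap-south: |A| = 6, |A ∩ B| = 3; needs |A ∩ B| ≥ |A ∖ B| — true.

2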